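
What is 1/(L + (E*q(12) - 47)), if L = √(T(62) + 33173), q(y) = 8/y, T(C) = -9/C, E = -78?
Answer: 6138/1449055 + √127516454/1449055 ≈ 0.012029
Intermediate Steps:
L = √127516454/62 (L = √(-9/62 + 33173) = √(2056717/62) = √127516454/62 ≈ 182.13)
1/(L + (E*q(12) - 47)) = 1/(√127516454/62 + (-624/12 - 47)) = 1/(√127516454/62 + (-78*⅔ - 47)) = 1/(√127516454/62 + (-52 - 47)) = 1/(√127516454/62 - 99) = 1/(-99 + √127516454/62)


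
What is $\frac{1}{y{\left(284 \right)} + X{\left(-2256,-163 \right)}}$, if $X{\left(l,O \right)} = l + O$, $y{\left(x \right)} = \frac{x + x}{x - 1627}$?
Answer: $- \frac{1343}{3249285} \approx -0.00041332$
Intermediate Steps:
$y{\left(x \right)} = \frac{2 x}{-1627 + x}$
$X{\left(l,O \right)} = O + l$
$\frac{1}{y{\left(284 \right)} + X{\left(-2256,-163 \right)}} = \frac{1}{2 \cdot 284 \frac{1}{-1627 + 284} - 2419} = \frac{1}{2 \cdot 284 \frac{1}{-1343} - 2419} = \frac{1}{2 \cdot 284 \left(- \frac{1}{1343}\right) - 2419} = \frac{1}{- \frac{568}{1343} - 2419} = \frac{1}{- \frac{3249285}{1343}} = - \frac{1343}{3249285}$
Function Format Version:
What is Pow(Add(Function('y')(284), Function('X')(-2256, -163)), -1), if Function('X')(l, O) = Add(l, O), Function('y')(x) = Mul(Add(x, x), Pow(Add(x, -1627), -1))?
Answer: Rational(-1343, 3249285) ≈ -0.00041332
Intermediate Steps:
Function('y')(x) = Mul(2, x, Pow(Add(-1627, x), -1)) (Function('y')(x) = Mul(Mul(2, x), Pow(Add(-1627, x), -1)) = Mul(2, x, Pow(Add(-1627, x), -1)))
Function('X')(l, O) = Add(O, l)
Pow(Add(Function('y')(284), Function('X')(-2256, -163)), -1) = Pow(Add(Mul(2, 284, Pow(Add(-1627, 284), -1)), Add(-163, -2256)), -1) = Pow(Add(Mul(2, 284, Pow(-1343, -1)), -2419), -1) = Pow(Add(Mul(2, 284, Rational(-1, 1343)), -2419), -1) = Pow(Add(Rational(-568, 1343), -2419), -1) = Pow(Rational(-3249285, 1343), -1) = Rational(-1343, 3249285)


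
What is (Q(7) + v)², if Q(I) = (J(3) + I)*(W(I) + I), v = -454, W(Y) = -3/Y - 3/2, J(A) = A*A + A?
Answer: 25070049/196 ≈ 1.2791e+5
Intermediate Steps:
J(A) = A + A² (J(A) = A² + A = A + A²)
W(Y) = -3/2 - 3/Y (W(Y) = -3/Y - 3*½ = -3/Y - 3/2 = -3/2 - 3/Y)
Q(I) = (12 + I)*(-3/2 + I - 3/I) (Q(I) = (3*(1 + 3) + I)*((-3/2 - 3/I) + I) = (3*4 + I)*(-3/2 + I - 3/I) = (12 + I)*(-3/2 + I - 3/I))
(Q(7) + v)² = ((-21 + 7² - 36/7 + (21/2)*7) - 454)² = ((-21 + 49 - 36*⅐ + 147/2) - 454)² = ((-21 + 49 - 36/7 + 147/2) - 454)² = (1349/14 - 454)² = (-5007/14)² = 25070049/196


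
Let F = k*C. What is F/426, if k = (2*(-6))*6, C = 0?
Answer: 0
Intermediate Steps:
k = -72 (k = -12*6 = -72)
F = 0 (F = -72*0 = 0)
F/426 = 0/426 = 0*(1/426) = 0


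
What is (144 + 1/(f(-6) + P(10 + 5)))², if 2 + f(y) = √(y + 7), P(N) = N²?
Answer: 1040514049/50176 ≈ 20737.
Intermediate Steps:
f(y) = -2 + √(7 + y) (f(y) = -2 + √(y + 7) = -2 + √(7 + y))
(144 + 1/(f(-6) + P(10 + 5)))² = (144 + 1/((-2 + √(7 - 6)) + (10 + 5)²))² = (144 + 1/((-2 + √1) + 15²))² = (144 + 1/((-2 + 1) + 225))² = (144 + 1/(-1 + 225))² = (144 + 1/224)² = (32257/224)² = 1040514049/50176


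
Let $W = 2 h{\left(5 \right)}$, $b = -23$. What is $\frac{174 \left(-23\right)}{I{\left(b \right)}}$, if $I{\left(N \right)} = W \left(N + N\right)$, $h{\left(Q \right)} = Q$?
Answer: $\frac{87}{10} \approx 8.7$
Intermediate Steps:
$W = 10$ ($W = 2 \cdot 5 = 10$)
$I{\left(N \right)} = 20 N$ ($I{\left(N \right)} = 10 \left(N + N\right) = 10 \cdot 2 N = 20 N$)
$\frac{174 \left(-23\right)}{I{\left(b \right)}} = \frac{174 \left(-23\right)}{20 \left(-23\right)} = - \frac{4002}{-460} = \left(-4002\right) \left(- \frac{1}{460}\right) = \frac{87}{10}$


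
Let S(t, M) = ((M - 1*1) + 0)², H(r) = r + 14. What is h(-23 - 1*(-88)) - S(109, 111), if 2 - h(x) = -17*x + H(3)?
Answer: -11010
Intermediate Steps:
H(r) = 14 + r
S(t, M) = (-1 + M)² (S(t, M) = ((M - 1) + 0)² = ((-1 + M) + 0)² = (-1 + M)²)
h(x) = -15 + 17*x (h(x) = 2 - (-17*x + (14 + 3)) = 2 - (-17*x + 17) = 2 - (17 - 17*x) = 2 + (-17 + 17*x) = -15 + 17*x)
h(-23 - 1*(-88)) - S(109, 111) = (-15 + 17*(-23 - 1*(-88))) - (-1 + 111)² = (-15 + 17*(-23 + 88)) - 1*110² = (-15 + 17*65) - 1*12100 = (-15 + 1105) - 12100 = 1090 - 12100 = -11010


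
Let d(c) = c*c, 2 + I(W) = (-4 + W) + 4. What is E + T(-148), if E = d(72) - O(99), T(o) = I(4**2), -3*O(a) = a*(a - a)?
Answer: 5198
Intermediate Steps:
O(a) = 0 (O(a) = -a*(a - a)/3 = -a*0/3 = -1/3*0 = 0)
I(W) = -2 + W (I(W) = -2 + ((-4 + W) + 4) = -2 + W)
T(o) = 14 (T(o) = -2 + 4**2 = -2 + 16 = 14)
d(c) = c**2
E = 5184 (E = 72**2 - 1*0 = 5184 + 0 = 5184)
E + T(-148) = 5184 + 14 = 5198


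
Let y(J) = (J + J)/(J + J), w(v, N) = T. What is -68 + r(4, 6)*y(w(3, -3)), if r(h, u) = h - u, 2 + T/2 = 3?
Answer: -70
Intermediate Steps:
T = 2 (T = -4 + 2*3 = -4 + 6 = 2)
w(v, N) = 2
y(J) = 1 (y(J) = (2*J)/((2*J)) = (2*J)*(1/(2*J)) = 1)
-68 + r(4, 6)*y(w(3, -3)) = -68 + (4 - 1*6)*1 = -68 + (4 - 6)*1 = -68 - 2*1 = -68 - 2 = -70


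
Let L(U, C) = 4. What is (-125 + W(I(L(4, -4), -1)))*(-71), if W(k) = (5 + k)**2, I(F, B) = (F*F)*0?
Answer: 7100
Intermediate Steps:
I(F, B) = 0 (I(F, B) = F**2*0 = 0)
(-125 + W(I(L(4, -4), -1)))*(-71) = (-125 + (5 + 0)**2)*(-71) = (-125 + 5**2)*(-71) = (-125 + 25)*(-71) = -100*(-71) = 7100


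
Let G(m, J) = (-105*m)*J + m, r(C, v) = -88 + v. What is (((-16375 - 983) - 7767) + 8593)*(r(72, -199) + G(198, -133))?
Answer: -45710665892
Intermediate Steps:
G(m, J) = m - 105*J*m (G(m, J) = -105*J*m + m = m - 105*J*m)
(((-16375 - 983) - 7767) + 8593)*(r(72, -199) + G(198, -133)) = (((-16375 - 983) - 7767) + 8593)*((-88 - 199) + 198*(1 - 105*(-133))) = ((-17358 - 7767) + 8593)*(-287 + 198*(1 + 13965)) = (-25125 + 8593)*(-287 + 198*13966) = -16532*(-287 + 2765268) = -16532*2764981 = -45710665892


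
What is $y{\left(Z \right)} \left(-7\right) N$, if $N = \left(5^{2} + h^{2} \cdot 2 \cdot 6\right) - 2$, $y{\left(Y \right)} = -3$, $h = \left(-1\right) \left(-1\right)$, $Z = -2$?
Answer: $735$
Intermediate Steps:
$h = 1$
$N = 35$ ($N = \left(5^{2} + 1^{2} \cdot 2 \cdot 6\right) - 2 = \left(25 + 1 \cdot 2 \cdot 6\right) - 2 = \left(25 + 2 \cdot 6\right) - 2 = \left(25 + 12\right) - 2 = 37 - 2 = 35$)
$y{\left(Z \right)} \left(-7\right) N = \left(-3\right) \left(-7\right) 35 = 21 \cdot 35 = 735$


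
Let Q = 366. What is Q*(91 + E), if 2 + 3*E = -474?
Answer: -24766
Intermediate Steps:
E = -476/3 (E = -⅔ + (⅓)*(-474) = -⅔ - 158 = -476/3 ≈ -158.67)
Q*(91 + E) = 366*(91 - 476/3) = 366*(-203/3) = -24766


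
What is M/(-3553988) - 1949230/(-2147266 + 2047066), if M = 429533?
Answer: 4529276857/234282630 ≈ 19.333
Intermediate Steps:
M/(-3553988) - 1949230/(-2147266 + 2047066) = 429533/(-3553988) - 1949230/(-2147266 + 2047066) = 429533*(-1/3553988) - 1949230/(-100200) = -22607/187052 - 1949230*(-1/100200) = -22607/187052 + 194923/10020 = 4529276857/234282630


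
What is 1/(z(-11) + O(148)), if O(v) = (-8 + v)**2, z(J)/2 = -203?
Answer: 1/19194 ≈ 5.2100e-5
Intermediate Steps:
z(J) = -406 (z(J) = 2*(-203) = -406)
1/(z(-11) + O(148)) = 1/(-406 + (-8 + 148)**2) = 1/(-406 + 140**2) = 1/(-406 + 19600) = 1/19194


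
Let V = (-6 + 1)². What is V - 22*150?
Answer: -3275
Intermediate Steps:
V = 25 (V = (-5)² = 25)
V - 22*150 = 25 - 22*150 = 25 - 3300 = -3275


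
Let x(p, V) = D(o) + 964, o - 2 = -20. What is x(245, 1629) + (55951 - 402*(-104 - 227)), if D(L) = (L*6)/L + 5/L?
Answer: 3419689/18 ≈ 1.8998e+5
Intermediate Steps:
o = -18 (o = 2 - 20 = -18)
D(L) = 6 + 5/L (D(L) = (6*L)/L + 5/L = 6 + 5/L)
x(p, V) = 17455/18 (x(p, V) = (6 + 5/(-18)) + 964 = (6 + 5*(-1/18)) + 964 = (6 - 5/18) + 964 = 103/18 + 964 = 17455/18)
x(245, 1629) + (55951 - 402*(-104 - 227)) = 17455/18 + (55951 - 402*(-104 - 227)) = 17455/18 + (55951 - 402*(-331)) = 17455/18 + (55951 + 133062) = 17455/18 + 189013 = 3419689/18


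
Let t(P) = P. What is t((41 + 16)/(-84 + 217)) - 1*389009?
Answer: -2723060/7 ≈ -3.8901e+5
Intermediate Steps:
t((41 + 16)/(-84 + 217)) - 1*389009 = (41 + 16)/(-84 + 217) - 1*389009 = 57/133 - 389009 = 57*(1/133) - 389009 = 3/7 - 389009 = -2723060/7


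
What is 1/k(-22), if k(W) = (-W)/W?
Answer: -1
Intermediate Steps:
k(W) = -1
1/k(-22) = 1/(-1) = -1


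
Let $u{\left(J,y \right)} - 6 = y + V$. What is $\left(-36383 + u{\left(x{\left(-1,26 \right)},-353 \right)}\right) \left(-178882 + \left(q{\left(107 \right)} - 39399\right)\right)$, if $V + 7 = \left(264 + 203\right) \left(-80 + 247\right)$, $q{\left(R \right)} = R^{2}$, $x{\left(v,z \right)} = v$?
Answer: $-8532233664$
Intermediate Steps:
$V = 77982$ ($V = -7 + \left(264 + 203\right) \left(-80 + 247\right) = -7 + 467 \cdot 167 = -7 + 77989 = 77982$)
$u{\left(J,y \right)} = 77988 + y$ ($u{\left(J,y \right)} = 6 + \left(y + 77982\right) = 6 + \left(77982 + y\right) = 77988 + y$)
$\left(-36383 + u{\left(x{\left(-1,26 \right)},-353 \right)}\right) \left(-178882 + \left(q{\left(107 \right)} - 39399\right)\right) = \left(-36383 + \left(77988 - 353\right)\right) \left(-178882 - \left(39399 - 107^{2}\right)\right) = \left(-36383 + 77635\right) \left(-178882 + \left(11449 - 39399\right)\right) = 41252 \left(-178882 - 27950\right) = 41252 \left(-206832\right) = -8532233664$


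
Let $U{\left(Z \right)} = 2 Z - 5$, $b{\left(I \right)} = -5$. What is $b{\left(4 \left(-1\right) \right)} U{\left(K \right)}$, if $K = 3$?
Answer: $-5$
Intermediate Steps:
$U{\left(Z \right)} = -5 + 2 Z$
$b{\left(4 \left(-1\right) \right)} U{\left(K \right)} = - 5 \left(-5 + 2 \cdot 3\right) = - 5 \left(-5 + 6\right) = \left(-5\right) 1 = -5$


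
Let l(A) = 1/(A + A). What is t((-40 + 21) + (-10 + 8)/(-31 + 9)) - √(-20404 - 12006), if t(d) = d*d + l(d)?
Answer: 17996493/50336 - I*√32410 ≈ 357.53 - 180.03*I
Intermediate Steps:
l(A) = 1/(2*A)
t(d) = d² + 1/(2*d) (t(d) = d*d + 1/(2*d) = d² + 1/(2*d))
t((-40 + 21) + (-10 + 8)/(-31 + 9)) - √(-20404 - 12006) = (½ + ((-40 + 21) + (-10 + 8)/(-31 + 9))³)/((-40 + 21) + (-10 + 8)/(-31 + 9)) - √(-20404 - 12006) = (½ + (-19 - 2/(-22))³)/(-19 - 2/(-22)) - √(-32410) = (½ + (-19 - 2*(-1/22))³)/(-19 - 2*(-1/22)) - I*√32410 = (½ + (-19 + 1/11)³)/(-19 + 1/11) - I*√32410 = (½ + (-208/11)³)/(-208/11) - I*√32410 = -11*(½ - 8998912/1331)/208 - I*√32410 = -11/208*(-17996493/2662) - I*√32410 = 17996493/50336 - I*√32410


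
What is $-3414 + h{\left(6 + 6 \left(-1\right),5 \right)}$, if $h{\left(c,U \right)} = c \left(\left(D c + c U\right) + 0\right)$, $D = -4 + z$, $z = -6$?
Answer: $-3414$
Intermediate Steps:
$D = -10$ ($D = -4 - 6 = -10$)
$h{\left(c,U \right)} = c \left(- 10 c + U c\right)$ ($h{\left(c,U \right)} = c \left(\left(- 10 c + c U\right) + 0\right) = c \left(\left(- 10 c + U c\right) + 0\right) = c \left(- 10 c + U c\right)$)
$-3414 + h{\left(6 + 6 \left(-1\right),5 \right)} = -3414 + \left(6 + 6 \left(-1\right)\right)^{2} \left(-10 + 5\right) = -3414 + \left(6 - 6\right)^{2} \left(-5\right) = -3414 + 0^{2} \left(-5\right) = -3414 + 0 \left(-5\right) = -3414 + 0 = -3414$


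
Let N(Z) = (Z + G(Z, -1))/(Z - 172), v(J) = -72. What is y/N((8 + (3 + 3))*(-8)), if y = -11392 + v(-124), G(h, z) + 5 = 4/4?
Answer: -813944/29 ≈ -28067.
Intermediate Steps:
G(h, z) = -4 (G(h, z) = -5 + 4/4 = -5 + 4*(1/4) = -5 + 1 = -4)
y = -11464 (y = -11392 - 72 = -11464)
N(Z) = (-4 + Z)/(-172 + Z) (N(Z) = (Z - 4)/(Z - 172) = (-4 + Z)/(-172 + Z))
y/N((8 + (3 + 3))*(-8)) = -11464*(-172 + (8 + (3 + 3))*(-8))/(-4 + (8 + (3 + 3))*(-8)) = -11464*(-172 + (8 + 6)*(-8))/(-4 + (8 + 6)*(-8)) = -11464*(-172 + 14*(-8))/(-4 + 14*(-8)) = -11464*(-172 - 112)/(-4 - 112) = -11464/(-116/(-284)) = -11464/((-1/284*(-116))) = -11464/29/71 = -11464*71/29 = -813944/29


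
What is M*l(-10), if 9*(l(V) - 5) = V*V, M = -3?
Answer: -145/3 ≈ -48.333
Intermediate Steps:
l(V) = 5 + V**2/9 (l(V) = 5 + (V*V)/9 = 5 + V**2/9)
M*l(-10) = -3*(5 + (1/9)*(-10)**2) = -3*(5 + (1/9)*100) = -3*(5 + 100/9) = -3*145/9 = -145/3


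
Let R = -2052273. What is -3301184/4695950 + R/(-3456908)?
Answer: -126751284623/1159533365900 ≈ -0.10931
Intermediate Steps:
-3301184/4695950 + R/(-3456908) = -3301184/4695950 - 2052273/(-3456908) = -3301184*1/4695950 - 2052273*(-1/3456908) = -1650592/2347975 + 2052273/3456908 = -126751284623/1159533365900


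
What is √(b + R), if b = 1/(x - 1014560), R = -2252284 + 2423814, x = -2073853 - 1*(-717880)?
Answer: √963900262550015637/2370533 ≈ 414.16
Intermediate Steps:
x = -1355973 (x = -2073853 + 717880 = -1355973)
R = 171530
b = -1/2370533 (b = 1/(-1355973 - 1014560) = 1/(-2370533) = -1/2370533 ≈ -4.2185e-7)
√(b + R) = √(-1/2370533 + 171530) = √(406617525489/2370533) = √963900262550015637/2370533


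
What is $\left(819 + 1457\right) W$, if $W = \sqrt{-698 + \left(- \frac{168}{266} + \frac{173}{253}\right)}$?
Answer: $\frac{2276 i \sqrt{16127653245}}{4807} \approx 60129.0 i$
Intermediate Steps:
$W = \frac{i \sqrt{16127653245}}{4807}$ ($W = \sqrt{-698 + \left(\left(-168\right) \frac{1}{266} + 173 \cdot \frac{1}{253}\right)} = \sqrt{-698 + \left(- \frac{12}{19} + \frac{173}{253}\right)} = \sqrt{-698 + \frac{251}{4807}} = \sqrt{- \frac{3355035}{4807}} = \frac{i \sqrt{16127653245}}{4807} \approx 26.419 i$)
$\left(819 + 1457\right) W = \left(819 + 1457\right) \frac{i \sqrt{16127653245}}{4807} = 2276 \frac{i \sqrt{16127653245}}{4807} = \frac{2276 i \sqrt{16127653245}}{4807}$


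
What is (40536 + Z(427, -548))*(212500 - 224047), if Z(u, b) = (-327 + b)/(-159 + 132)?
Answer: -1405330201/3 ≈ -4.6844e+8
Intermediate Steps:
Z(u, b) = 109/9 - b/27 (Z(u, b) = (-327 + b)/(-27) = (-327 + b)*(-1/27) = 109/9 - b/27)
(40536 + Z(427, -548))*(212500 - 224047) = (40536 + (109/9 - 1/27*(-548)))*(212500 - 224047) = (40536 + (109/9 + 548/27))*(-11547) = (40536 + 875/27)*(-11547) = (1095347/27)*(-11547) = -1405330201/3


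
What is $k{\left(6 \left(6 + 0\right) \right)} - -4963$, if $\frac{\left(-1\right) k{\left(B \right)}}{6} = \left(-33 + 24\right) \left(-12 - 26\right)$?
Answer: $2911$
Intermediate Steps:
$k{\left(B \right)} = -2052$ ($k{\left(B \right)} = - 6 \left(-33 + 24\right) \left(-12 - 26\right) = - 6 \left(\left(-9\right) \left(-38\right)\right) = \left(-6\right) 342 = -2052$)
$k{\left(6 \left(6 + 0\right) \right)} - -4963 = -2052 - -4963 = -2052 + 4963 = 2911$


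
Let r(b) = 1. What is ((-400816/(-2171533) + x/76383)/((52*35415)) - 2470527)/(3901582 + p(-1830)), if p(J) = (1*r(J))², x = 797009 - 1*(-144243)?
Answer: -630975011006694784826/996468112421074905885 ≈ -0.63321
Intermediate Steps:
x = 941252 (x = 797009 + 144243 = 941252)
p(J) = 1 (p(J) = (1*1)² = 1² = 1)
((-400816/(-2171533) + x/76383)/((52*35415)) - 2470527)/(3901582 + p(-1830)) = ((-400816/(-2171533) + 941252/76383)/((52*35415)) - 2470527)/(3901582 + 1) = ((-400816*(-1/2171533) + 941252*(1/76383))/1841580 - 2470527)/3901583 = ((30832/167041 + 40924/3321)*(1/1841580) - 2470527)*(1/3901583) = ((6938378956/554743161)*(1/1841580) - 2470527)*(1/3901583) = (1734594739/255400977608595 - 2470527)*(1/3901583) = -630975011006694784826/255400977608595*1/3901583 = -630975011006694784826/996468112421074905885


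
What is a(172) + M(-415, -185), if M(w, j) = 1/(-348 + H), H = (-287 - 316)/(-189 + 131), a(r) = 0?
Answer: -58/19581 ≈ -0.0029621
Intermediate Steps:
H = 603/58 (H = -603/(-58) = -603*(-1/58) = 603/58 ≈ 10.397)
M(w, j) = -58/19581 (M(w, j) = 1/(-348 + 603/58) = 1/(-19581/58) = -58/19581)
a(172) + M(-415, -185) = 0 - 58/19581 = -58/19581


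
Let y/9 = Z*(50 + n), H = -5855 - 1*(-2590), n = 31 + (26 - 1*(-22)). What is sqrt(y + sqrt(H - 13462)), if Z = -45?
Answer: sqrt(-52245 + I*sqrt(16727)) ≈ 0.2829 + 228.57*I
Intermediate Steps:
n = 79 (n = 31 + (26 + 22) = 31 + 48 = 79)
H = -3265 (H = -5855 + 2590 = -3265)
y = -52245 (y = 9*(-45*(50 + 79)) = 9*(-45*129) = 9*(-5805) = -52245)
sqrt(y + sqrt(H - 13462)) = sqrt(-52245 + sqrt(-3265 - 13462)) = sqrt(-52245 + sqrt(-16727)) = sqrt(-52245 + I*sqrt(16727))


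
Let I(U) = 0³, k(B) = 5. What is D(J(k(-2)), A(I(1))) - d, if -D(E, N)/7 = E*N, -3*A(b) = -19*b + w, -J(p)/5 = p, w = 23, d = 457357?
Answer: -1376096/3 ≈ -4.5870e+5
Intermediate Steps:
I(U) = 0
J(p) = -5*p
A(b) = -23/3 + 19*b/3 (A(b) = -(-19*b + 23)/3 = -(23 - 19*b)/3 = -23/3 + 19*b/3)
D(E, N) = -7*E*N
D(J(k(-2)), A(I(1))) - d = -7*(-5*5)*(-23/3 + (19/3)*0) - 1*457357 = -7*(-25)*(-23/3 + 0) - 457357 = -7*(-25)*(-23/3) - 457357 = -4025/3 - 457357 = -1376096/3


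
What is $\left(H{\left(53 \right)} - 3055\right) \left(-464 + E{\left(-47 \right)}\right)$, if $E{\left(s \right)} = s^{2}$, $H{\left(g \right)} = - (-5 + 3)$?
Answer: $-5327485$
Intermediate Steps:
$H{\left(g \right)} = 2$ ($H{\left(g \right)} = \left(-1\right) \left(-2\right) = 2$)
$\left(H{\left(53 \right)} - 3055\right) \left(-464 + E{\left(-47 \right)}\right) = \left(2 - 3055\right) \left(-464 + \left(-47\right)^{2}\right) = - 3053 \left(-464 + 2209\right) = \left(-3053\right) 1745 = -5327485$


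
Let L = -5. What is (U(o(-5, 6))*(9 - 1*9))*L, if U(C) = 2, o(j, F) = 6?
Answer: 0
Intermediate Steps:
(U(o(-5, 6))*(9 - 1*9))*L = (2*(9 - 1*9))*(-5) = (2*(9 - 9))*(-5) = (2*0)*(-5) = 0*(-5) = 0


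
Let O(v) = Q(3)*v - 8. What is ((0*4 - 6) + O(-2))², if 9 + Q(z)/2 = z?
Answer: 100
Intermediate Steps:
Q(z) = -18 + 2*z
O(v) = -8 - 12*v (O(v) = (-18 + 2*3)*v - 8 = (-18 + 6)*v - 8 = -12*v - 8 = -8 - 12*v)
((0*4 - 6) + O(-2))² = ((0*4 - 6) + (-8 - 12*(-2)))² = ((0 - 6) + (-8 + 24))² = (-6 + 16)² = 10² = 100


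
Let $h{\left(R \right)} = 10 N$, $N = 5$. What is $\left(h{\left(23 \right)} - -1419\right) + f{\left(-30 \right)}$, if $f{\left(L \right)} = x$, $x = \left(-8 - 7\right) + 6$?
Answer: $1460$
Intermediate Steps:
$x = -9$ ($x = -15 + 6 = -9$)
$h{\left(R \right)} = 50$ ($h{\left(R \right)} = 10 \cdot 5 = 50$)
$f{\left(L \right)} = -9$
$\left(h{\left(23 \right)} - -1419\right) + f{\left(-30 \right)} = \left(50 - -1419\right) - 9 = \left(50 + \left(290 + 1129\right)\right) - 9 = \left(50 + 1419\right) - 9 = 1469 - 9 = 1460$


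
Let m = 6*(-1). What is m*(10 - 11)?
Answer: 6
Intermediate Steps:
m = -6
m*(10 - 11) = -6*(10 - 11) = -6*(-1) = 6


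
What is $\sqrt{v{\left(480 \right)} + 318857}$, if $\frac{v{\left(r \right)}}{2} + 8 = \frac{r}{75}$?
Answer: $\frac{3 \sqrt{885705}}{5} \approx 564.67$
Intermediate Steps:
$v{\left(r \right)} = -16 + \frac{2 r}{75}$ ($v{\left(r \right)} = -16 + 2 \frac{r}{75} = -16 + \frac{2 r}{75}$)
$\sqrt{v{\left(480 \right)} + 318857} = \sqrt{\left(-16 + \frac{2}{75} \cdot 480\right) + 318857} = \sqrt{\left(-16 + \frac{64}{5}\right) + 318857} = \sqrt{- \frac{16}{5} + 318857} = \sqrt{\frac{1594269}{5}} = \frac{3 \sqrt{885705}}{5}$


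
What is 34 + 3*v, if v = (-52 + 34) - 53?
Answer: -179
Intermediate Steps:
v = -71 (v = -18 - 53 = -71)
34 + 3*v = 34 + 3*(-71) = 34 - 213 = -179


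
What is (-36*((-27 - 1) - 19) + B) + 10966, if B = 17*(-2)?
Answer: 12624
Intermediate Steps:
B = -34
(-36*((-27 - 1) - 19) + B) + 10966 = (-36*((-27 - 1) - 19) - 34) + 10966 = (-36*(-28 - 19) - 34) + 10966 = (-36*(-47) - 34) + 10966 = (1692 - 34) + 10966 = 1658 + 10966 = 12624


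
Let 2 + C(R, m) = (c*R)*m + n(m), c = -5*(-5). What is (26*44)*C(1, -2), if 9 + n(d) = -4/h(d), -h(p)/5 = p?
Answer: -351208/5 ≈ -70242.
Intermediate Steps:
h(p) = -5*p
n(d) = -9 + 4/(5*d) (n(d) = -9 - 4*(-1/(5*d)) = -9 - (-4)/(5*d) = -9 + 4/(5*d))
c = 25
C(R, m) = -11 + 4/(5*m) + 25*R*m (C(R, m) = -2 + ((25*R)*m + (-9 + 4/(5*m))) = -2 + (25*R*m + (-9 + 4/(5*m))) = -2 + (-9 + 4/(5*m) + 25*R*m) = -11 + 4/(5*m) + 25*R*m)
(26*44)*C(1, -2) = (26*44)*(-11 + (⅘)/(-2) + 25*1*(-2)) = 1144*(-11 + (⅘)*(-½) - 50) = 1144*(-11 - ⅖ - 50) = 1144*(-307/5) = -351208/5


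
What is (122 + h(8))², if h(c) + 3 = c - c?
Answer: 14161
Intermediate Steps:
h(c) = -3 (h(c) = -3 + (c - c) = -3 + 0 = -3)
(122 + h(8))² = (122 - 3)² = 119² = 14161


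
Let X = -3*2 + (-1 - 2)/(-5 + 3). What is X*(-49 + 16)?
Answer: 297/2 ≈ 148.50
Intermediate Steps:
X = -9/2 (X = -6 - 3/(-2) = -6 - 3*(-½) = -6 + 3/2 = -9/2 ≈ -4.5000)
X*(-49 + 16) = -9*(-49 + 16)/2 = -9/2*(-33) = 297/2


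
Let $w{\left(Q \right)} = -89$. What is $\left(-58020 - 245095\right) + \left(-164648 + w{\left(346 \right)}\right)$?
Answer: $-467852$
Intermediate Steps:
$\left(-58020 - 245095\right) + \left(-164648 + w{\left(346 \right)}\right) = \left(-58020 - 245095\right) - 164737 = -303115 - 164737 = -467852$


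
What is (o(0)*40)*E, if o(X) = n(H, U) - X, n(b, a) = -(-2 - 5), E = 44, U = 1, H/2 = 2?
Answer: 12320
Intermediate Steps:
H = 4 (H = 2*2 = 4)
n(b, a) = 7 (n(b, a) = -1*(-7) = 7)
o(X) = 7 - X
(o(0)*40)*E = ((7 - 1*0)*40)*44 = ((7 + 0)*40)*44 = (7*40)*44 = 280*44 = 12320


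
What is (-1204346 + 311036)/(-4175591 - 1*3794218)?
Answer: 297770/2656603 ≈ 0.11209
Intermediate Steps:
(-1204346 + 311036)/(-4175591 - 1*3794218) = -893310/(-4175591 - 3794218) = -893310/(-7969809) = -893310*(-1/7969809) = 297770/2656603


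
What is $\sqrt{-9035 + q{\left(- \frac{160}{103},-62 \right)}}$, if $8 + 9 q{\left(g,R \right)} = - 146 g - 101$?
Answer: $\frac{4 i \sqrt{53838821}}{309} \approx 94.984 i$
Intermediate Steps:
$q{\left(g,R \right)} = - \frac{109}{9} - \frac{146 g}{9}$ ($q{\left(g,R \right)} = - \frac{8}{9} + \frac{- 146 g - 101}{9} = - \frac{8}{9} + \frac{-101 - 146 g}{9} = - \frac{8}{9} - \left(\frac{101}{9} + \frac{146 g}{9}\right) = - \frac{109}{9} - \frac{146 g}{9}$)
$\sqrt{-9035 + q{\left(- \frac{160}{103},-62 \right)}} = \sqrt{-9035 - \left(\frac{109}{9} + \frac{146 \left(- \frac{160}{103}\right)}{9}\right)} = \sqrt{-9035 - \left(\frac{109}{9} + \frac{146 \left(\left(-160\right) \frac{1}{103}\right)}{9}\right)} = \sqrt{-9035 - - \frac{12133}{927}} = \sqrt{-9035 + \left(- \frac{109}{9} + \frac{23360}{927}\right)} = \sqrt{-9035 + \frac{12133}{927}} = \sqrt{- \frac{8363312}{927}} = \frac{4 i \sqrt{53838821}}{309}$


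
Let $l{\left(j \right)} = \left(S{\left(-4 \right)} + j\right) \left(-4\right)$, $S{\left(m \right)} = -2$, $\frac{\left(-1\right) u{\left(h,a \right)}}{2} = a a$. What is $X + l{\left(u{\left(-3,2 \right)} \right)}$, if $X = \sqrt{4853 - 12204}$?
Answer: $40 + i \sqrt{7351} \approx 40.0 + 85.738 i$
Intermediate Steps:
$u{\left(h,a \right)} = - 2 a^{2}$ ($u{\left(h,a \right)} = - 2 a a = - 2 a^{2}$)
$X = i \sqrt{7351}$ ($X = \sqrt{-7351} = i \sqrt{7351} \approx 85.738 i$)
$l{\left(j \right)} = 8 - 4 j$ ($l{\left(j \right)} = \left(-2 + j\right) \left(-4\right) = 8 - 4 j$)
$X + l{\left(u{\left(-3,2 \right)} \right)} = i \sqrt{7351} - \left(-8 + 4 \left(- 2 \cdot 2^{2}\right)\right) = i \sqrt{7351} - \left(-8 + 4 \left(\left(-2\right) 4\right)\right) = i \sqrt{7351} + \left(8 - -32\right) = i \sqrt{7351} + \left(8 + 32\right) = i \sqrt{7351} + 40 = 40 + i \sqrt{7351}$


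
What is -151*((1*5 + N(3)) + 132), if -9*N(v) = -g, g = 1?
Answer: -186334/9 ≈ -20704.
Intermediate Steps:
N(v) = ⅑ (N(v) = -(-1)/9 = -⅑*(-1) = ⅑)
-151*((1*5 + N(3)) + 132) = -151*((1*5 + ⅑) + 132) = -151*((5 + ⅑) + 132) = -151*(46/9 + 132) = -151*1234/9 = -186334/9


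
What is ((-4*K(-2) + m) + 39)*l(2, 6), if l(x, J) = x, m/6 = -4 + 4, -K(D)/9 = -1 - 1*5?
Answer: -354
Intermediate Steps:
K(D) = 54 (K(D) = -9*(-1 - 1*5) = -9*(-1 - 5) = -9*(-6) = 54)
m = 0 (m = 6*(-4 + 4) = 6*0 = 0)
((-4*K(-2) + m) + 39)*l(2, 6) = ((-4*54 + 0) + 39)*2 = ((-216 + 0) + 39)*2 = (-216 + 39)*2 = -177*2 = -354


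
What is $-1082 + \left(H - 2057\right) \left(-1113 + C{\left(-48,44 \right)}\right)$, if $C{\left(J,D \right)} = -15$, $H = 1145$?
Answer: $1027654$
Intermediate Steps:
$-1082 + \left(H - 2057\right) \left(-1113 + C{\left(-48,44 \right)}\right) = -1082 + \left(1145 - 2057\right) \left(-1113 - 15\right) = -1082 - -1028736 = -1082 + 1028736 = 1027654$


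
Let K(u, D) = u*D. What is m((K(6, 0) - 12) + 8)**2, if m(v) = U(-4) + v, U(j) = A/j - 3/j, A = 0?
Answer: 169/16 ≈ 10.563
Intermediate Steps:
U(j) = -3/j (U(j) = 0/j - 3/j = 0 - 3/j = -3/j)
K(u, D) = D*u
m(v) = 3/4 + v (m(v) = -3/(-4) + v = -3*(-1/4) + v = 3/4 + v)
m((K(6, 0) - 12) + 8)**2 = (3/4 + ((0*6 - 12) + 8))**2 = (3/4 + ((0 - 12) + 8))**2 = (3/4 + (-12 + 8))**2 = (3/4 - 4)**2 = (-13/4)**2 = 169/16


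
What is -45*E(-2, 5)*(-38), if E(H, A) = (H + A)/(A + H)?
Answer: 1710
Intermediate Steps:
E(H, A) = 1 (E(H, A) = (A + H)/(A + H) = 1)
-45*E(-2, 5)*(-38) = -45*1*(-38) = -45*(-38) = 1710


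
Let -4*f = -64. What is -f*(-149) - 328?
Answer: 2056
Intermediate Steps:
f = 16 (f = -¼*(-64) = 16)
-f*(-149) - 328 = -1*16*(-149) - 328 = -16*(-149) - 328 = 2384 - 328 = 2056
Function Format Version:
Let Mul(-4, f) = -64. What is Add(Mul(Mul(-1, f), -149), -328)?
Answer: 2056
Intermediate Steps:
f = 16 (f = Mul(Rational(-1, 4), -64) = 16)
Add(Mul(Mul(-1, f), -149), -328) = Add(Mul(Mul(-1, 16), -149), -328) = Add(Mul(-16, -149), -328) = Add(2384, -328) = 2056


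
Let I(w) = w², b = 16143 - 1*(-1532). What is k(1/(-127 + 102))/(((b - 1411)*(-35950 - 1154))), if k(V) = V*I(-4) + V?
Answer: 17/15086486400 ≈ 1.1268e-9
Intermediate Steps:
b = 17675 (b = 16143 + 1532 = 17675)
k(V) = 17*V (k(V) = V*(-4)² + V = V*16 + V = 16*V + V = 17*V)
k(1/(-127 + 102))/(((b - 1411)*(-35950 - 1154))) = (17/(-127 + 102))/(((17675 - 1411)*(-35950 - 1154))) = (17/(-25))/((16264*(-37104))) = (17*(-1/25))/(-603459456) = -17/25*(-1/603459456) = 17/15086486400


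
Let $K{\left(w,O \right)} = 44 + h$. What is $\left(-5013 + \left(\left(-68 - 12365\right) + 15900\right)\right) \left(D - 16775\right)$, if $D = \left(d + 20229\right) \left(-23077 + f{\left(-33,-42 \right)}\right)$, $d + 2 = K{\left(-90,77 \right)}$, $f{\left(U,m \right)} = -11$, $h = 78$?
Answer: $726364116902$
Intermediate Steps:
$K{\left(w,O \right)} = 122$ ($K{\left(w,O \right)} = 44 + 78 = 122$)
$d = 120$ ($d = -2 + 122 = 120$)
$D = -469817712$ ($D = \left(120 + 20229\right) \left(-23077 - 11\right) = 20349 \left(-23088\right) = -469817712$)
$\left(-5013 + \left(\left(-68 - 12365\right) + 15900\right)\right) \left(D - 16775\right) = \left(-5013 + \left(\left(-68 - 12365\right) + 15900\right)\right) \left(-469817712 - 16775\right) = \left(-5013 + \left(-12433 + 15900\right)\right) \left(-469834487\right) = \left(-5013 + 3467\right) \left(-469834487\right) = \left(-1546\right) \left(-469834487\right) = 726364116902$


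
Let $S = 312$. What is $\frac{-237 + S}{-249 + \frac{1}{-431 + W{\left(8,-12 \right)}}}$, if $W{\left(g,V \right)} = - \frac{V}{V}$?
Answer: $- \frac{32400}{107569} \approx -0.3012$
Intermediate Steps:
$W{\left(g,V \right)} = -1$ ($W{\left(g,V \right)} = \left(-1\right) 1 = -1$)
$\frac{-237 + S}{-249 + \frac{1}{-431 + W{\left(8,-12 \right)}}} = \frac{-237 + 312}{-249 + \frac{1}{-431 - 1}} = \frac{75}{-249 + \frac{1}{-432}} = \frac{75}{-249 - \frac{1}{432}} = \frac{75}{- \frac{107569}{432}} = 75 \left(- \frac{432}{107569}\right) = - \frac{32400}{107569}$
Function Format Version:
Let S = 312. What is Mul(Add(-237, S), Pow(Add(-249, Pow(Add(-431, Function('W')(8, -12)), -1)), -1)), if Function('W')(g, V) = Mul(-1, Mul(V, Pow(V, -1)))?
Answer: Rational(-32400, 107569) ≈ -0.30120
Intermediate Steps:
Function('W')(g, V) = -1 (Function('W')(g, V) = Mul(-1, 1) = -1)
Mul(Add(-237, S), Pow(Add(-249, Pow(Add(-431, Function('W')(8, -12)), -1)), -1)) = Mul(Add(-237, 312), Pow(Add(-249, Pow(Add(-431, -1), -1)), -1)) = Mul(75, Pow(Add(-249, Pow(-432, -1)), -1)) = Mul(75, Pow(Add(-249, Rational(-1, 432)), -1)) = Mul(75, Pow(Rational(-107569, 432), -1)) = Mul(75, Rational(-432, 107569)) = Rational(-32400, 107569)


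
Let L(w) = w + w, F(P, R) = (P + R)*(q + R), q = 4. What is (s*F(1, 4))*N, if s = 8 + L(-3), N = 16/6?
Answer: 640/3 ≈ 213.33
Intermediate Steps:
F(P, R) = (4 + R)*(P + R) (F(P, R) = (P + R)*(4 + R) = (4 + R)*(P + R))
L(w) = 2*w
N = 8/3 (N = 16*(1/6) = 8/3 ≈ 2.6667)
s = 2 (s = 8 + 2*(-3) = 8 - 6 = 2)
(s*F(1, 4))*N = (2*(4**2 + 4*1 + 4*4 + 1*4))*(8/3) = (2*(16 + 4 + 16 + 4))*(8/3) = (2*40)*(8/3) = 80*(8/3) = 640/3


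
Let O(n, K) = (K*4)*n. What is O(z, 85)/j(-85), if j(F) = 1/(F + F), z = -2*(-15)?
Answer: -1734000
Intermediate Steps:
z = 30
O(n, K) = 4*K*n (O(n, K) = (4*K)*n = 4*K*n)
j(F) = 1/(2*F)
O(z, 85)/j(-85) = (4*85*30)/(((½)/(-85))) = 10200/(((½)*(-1/85))) = 10200/(-1/170) = 10200*(-170) = -1734000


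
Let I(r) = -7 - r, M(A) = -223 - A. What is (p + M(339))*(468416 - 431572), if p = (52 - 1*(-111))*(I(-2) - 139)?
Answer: -885508696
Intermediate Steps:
p = -23472 (p = (52 - 1*(-111))*((-7 - 1*(-2)) - 139) = (52 + 111)*((-7 + 2) - 139) = 163*(-5 - 139) = 163*(-144) = -23472)
(p + M(339))*(468416 - 431572) = (-23472 + (-223 - 1*339))*(468416 - 431572) = (-23472 + (-223 - 339))*36844 = (-23472 - 562)*36844 = -24034*36844 = -885508696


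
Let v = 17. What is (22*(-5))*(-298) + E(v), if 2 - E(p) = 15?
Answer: 32767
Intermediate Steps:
E(p) = -13 (E(p) = 2 - 1*15 = 2 - 15 = -13)
(22*(-5))*(-298) + E(v) = (22*(-5))*(-298) - 13 = -110*(-298) - 13 = 32780 - 13 = 32767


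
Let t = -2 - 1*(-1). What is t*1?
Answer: -1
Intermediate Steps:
t = -1 (t = -2 + 1 = -1)
t*1 = -1*1 = -1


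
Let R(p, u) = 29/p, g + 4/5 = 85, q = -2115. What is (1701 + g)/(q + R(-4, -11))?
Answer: -35704/42445 ≈ -0.84118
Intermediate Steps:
g = 421/5 (g = -⅘ + 85 = 421/5 ≈ 84.200)
(1701 + g)/(q + R(-4, -11)) = (1701 + 421/5)/(-2115 + 29/(-4)) = 8926/(5*(-2115 + 29*(-¼))) = 8926/(5*(-2115 - 29/4)) = 8926/(5*(-8489/4)) = (8926/5)*(-4/8489) = -35704/42445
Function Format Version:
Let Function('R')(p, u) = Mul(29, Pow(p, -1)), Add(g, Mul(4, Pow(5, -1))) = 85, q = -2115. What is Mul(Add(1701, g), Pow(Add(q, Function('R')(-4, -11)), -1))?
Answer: Rational(-35704, 42445) ≈ -0.84118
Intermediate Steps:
g = Rational(421, 5) (g = Add(Rational(-4, 5), 85) = Rational(421, 5) ≈ 84.200)
Mul(Add(1701, g), Pow(Add(q, Function('R')(-4, -11)), -1)) = Mul(Add(1701, Rational(421, 5)), Pow(Add(-2115, Mul(29, Pow(-4, -1))), -1)) = Mul(Rational(8926, 5), Pow(Add(-2115, Mul(29, Rational(-1, 4))), -1)) = Mul(Rational(8926, 5), Pow(Add(-2115, Rational(-29, 4)), -1)) = Mul(Rational(8926, 5), Pow(Rational(-8489, 4), -1)) = Mul(Rational(8926, 5), Rational(-4, 8489)) = Rational(-35704, 42445)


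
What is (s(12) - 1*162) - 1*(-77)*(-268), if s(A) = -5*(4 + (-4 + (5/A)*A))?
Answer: -20823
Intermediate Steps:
s(A) = -25 (s(A) = -5*(4 + (-4 + 5)) = -5*(4 + 1) = -5*5 = -25)
(s(12) - 1*162) - 1*(-77)*(-268) = (-25 - 1*162) - 1*(-77)*(-268) = (-25 - 162) + 77*(-268) = -187 - 20636 = -20823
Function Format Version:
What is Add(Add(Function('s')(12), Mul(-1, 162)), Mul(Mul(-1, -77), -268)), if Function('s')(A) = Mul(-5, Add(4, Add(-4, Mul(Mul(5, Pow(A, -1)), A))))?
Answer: -20823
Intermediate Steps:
Function('s')(A) = -25 (Function('s')(A) = Mul(-5, Add(4, Add(-4, 5))) = Mul(-5, Add(4, 1)) = Mul(-5, 5) = -25)
Add(Add(Function('s')(12), Mul(-1, 162)), Mul(Mul(-1, -77), -268)) = Add(Add(-25, Mul(-1, 162)), Mul(Mul(-1, -77), -268)) = Add(Add(-25, -162), Mul(77, -268)) = Add(-187, -20636) = -20823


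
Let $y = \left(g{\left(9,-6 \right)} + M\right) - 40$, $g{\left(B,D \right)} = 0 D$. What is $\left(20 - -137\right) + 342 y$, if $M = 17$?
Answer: $-7709$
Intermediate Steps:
$g{\left(B,D \right)} = 0$
$y = -23$ ($y = \left(0 + 17\right) - 40 = 17 - 40 = -23$)
$\left(20 - -137\right) + 342 y = \left(20 - -137\right) + 342 \left(-23\right) = \left(20 + 137\right) - 7866 = 157 - 7866 = -7709$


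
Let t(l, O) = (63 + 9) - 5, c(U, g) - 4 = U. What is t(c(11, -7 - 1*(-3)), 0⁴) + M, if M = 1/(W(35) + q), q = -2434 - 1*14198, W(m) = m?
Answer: 1111998/16597 ≈ 67.000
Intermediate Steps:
c(U, g) = 4 + U
t(l, O) = 67 (t(l, O) = 72 - 5 = 67)
q = -16632 (q = -2434 - 14198 = -16632)
M = -1/16597 (M = 1/(35 - 16632) = 1/(-16597) = -1/16597 ≈ -6.0252e-5)
t(c(11, -7 - 1*(-3)), 0⁴) + M = 67 - 1/16597 = 1111998/16597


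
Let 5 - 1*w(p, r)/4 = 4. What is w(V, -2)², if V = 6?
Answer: 16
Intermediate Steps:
w(p, r) = 4 (w(p, r) = 20 - 4*4 = 20 - 16 = 4)
w(V, -2)² = 4² = 16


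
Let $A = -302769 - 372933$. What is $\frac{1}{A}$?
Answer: $- \frac{1}{675702} \approx -1.4799 \cdot 10^{-6}$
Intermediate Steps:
$A = -675702$ ($A = -302769 - 372933 = -675702$)
$\frac{1}{A} = \frac{1}{-675702} = - \frac{1}{675702}$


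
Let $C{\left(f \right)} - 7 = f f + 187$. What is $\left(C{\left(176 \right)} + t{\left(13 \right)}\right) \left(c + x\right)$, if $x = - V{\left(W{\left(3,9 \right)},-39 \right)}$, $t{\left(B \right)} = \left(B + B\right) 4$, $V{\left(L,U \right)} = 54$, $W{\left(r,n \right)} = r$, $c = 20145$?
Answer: $628325934$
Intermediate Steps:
$C{\left(f \right)} = 194 + f^{2}$ ($C{\left(f \right)} = 7 + \left(f f + 187\right) = 7 + \left(f^{2} + 187\right) = 7 + \left(187 + f^{2}\right) = 194 + f^{2}$)
$t{\left(B \right)} = 8 B$ ($t{\left(B \right)} = 2 B 4 = 8 B$)
$x = -54$ ($x = \left(-1\right) 54 = -54$)
$\left(C{\left(176 \right)} + t{\left(13 \right)}\right) \left(c + x\right) = \left(\left(194 + 176^{2}\right) + 8 \cdot 13\right) \left(20145 - 54\right) = \left(\left(194 + 30976\right) + 104\right) 20091 = \left(31170 + 104\right) 20091 = 31274 \cdot 20091 = 628325934$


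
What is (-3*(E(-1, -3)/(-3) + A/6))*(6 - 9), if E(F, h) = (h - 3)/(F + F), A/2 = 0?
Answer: -9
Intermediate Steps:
A = 0 (A = 2*0 = 0)
E(F, h) = (-3 + h)/(2*F) (E(F, h) = (-3 + h)/((2*F)) = (-3 + h)*(1/(2*F)) = (-3 + h)/(2*F))
(-3*(E(-1, -3)/(-3) + A/6))*(6 - 9) = (-3*(((1/2)*(-3 - 3)/(-1))/(-3) + 0/6))*(6 - 9) = -3*(((1/2)*(-1)*(-6))*(-1/3) + 0*(1/6))*(-3) = -3*(3*(-1/3) + 0)*(-3) = -3*(-1 + 0)*(-3) = -3*(-1)*(-3) = 3*(-3) = -9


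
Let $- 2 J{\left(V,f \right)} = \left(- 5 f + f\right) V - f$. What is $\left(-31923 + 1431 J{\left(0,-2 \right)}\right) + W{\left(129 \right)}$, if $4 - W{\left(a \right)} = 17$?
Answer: $-33367$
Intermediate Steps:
$W{\left(a \right)} = -13$ ($W{\left(a \right)} = 4 - 17 = -13$)
$J{\left(V,f \right)} = \frac{f}{2} + 2 V f$ ($J{\left(V,f \right)} = - \frac{\left(- 5 f + f\right) V - f}{2} = - \frac{- 4 f V - f}{2} = - \frac{- 4 V f - f}{2} = - \frac{- f - 4 V f}{2} = \frac{f}{2} + 2 V f$)
$\left(-31923 + 1431 J{\left(0,-2 \right)}\right) + W{\left(129 \right)} = \left(-31923 + 1431 \cdot \frac{1}{2} \left(-2\right) \left(1 + 4 \cdot 0\right)\right) - 13 = \left(-31923 + 1431 \cdot \frac{1}{2} \left(-2\right) \left(1 + 0\right)\right) - 13 = \left(-31923 + 1431 \cdot \frac{1}{2} \left(-2\right) 1\right) - 13 = \left(-31923 + 1431 \left(-1\right)\right) - 13 = \left(-31923 - 1431\right) - 13 = -33354 - 13 = -33367$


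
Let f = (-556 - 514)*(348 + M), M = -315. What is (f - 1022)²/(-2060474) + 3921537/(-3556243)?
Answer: -2351185784514485/3663773119591 ≈ -641.74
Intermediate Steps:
f = -35310 (f = (-556 - 514)*(348 - 315) = -1070*33 = -35310)
(f - 1022)²/(-2060474) + 3921537/(-3556243) = (-35310 - 1022)²/(-2060474) + 3921537/(-3556243) = (-36332)²*(-1/2060474) + 3921537*(-1/3556243) = 1320014224*(-1/2060474) - 3921537/3556243 = -660007112/1030237 - 3921537/3556243 = -2351185784514485/3663773119591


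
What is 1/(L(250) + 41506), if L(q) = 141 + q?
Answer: 1/41897 ≈ 2.3868e-5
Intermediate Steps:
1/(L(250) + 41506) = 1/((141 + 250) + 41506) = 1/(391 + 41506) = 1/41897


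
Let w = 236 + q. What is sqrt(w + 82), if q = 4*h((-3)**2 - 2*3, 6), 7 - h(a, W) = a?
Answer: sqrt(334) ≈ 18.276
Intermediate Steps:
h(a, W) = 7 - a
q = 16 (q = 4*(7 - ((-3)**2 - 2*3)) = 4*(7 - (9 - 6)) = 4*(7 - 1*3) = 4*(7 - 3) = 4*4 = 16)
w = 252 (w = 236 + 16 = 252)
sqrt(w + 82) = sqrt(252 + 82) = sqrt(334)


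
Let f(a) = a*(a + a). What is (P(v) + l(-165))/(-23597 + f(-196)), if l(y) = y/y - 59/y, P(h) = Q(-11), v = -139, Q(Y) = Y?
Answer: -1591/8783775 ≈ -0.00018113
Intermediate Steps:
f(a) = 2*a² (f(a) = a*(2*a) = 2*a²)
P(h) = -11
l(y) = 1 - 59/y
(P(v) + l(-165))/(-23597 + f(-196)) = (-11 + (-59 - 165)/(-165))/(-23597 + 2*(-196)²) = (-11 - 1/165*(-224))/(-23597 + 2*38416) = (-11 + 224/165)/(-23597 + 76832) = -1591/165/53235 = -1591/165*1/53235 = -1591/8783775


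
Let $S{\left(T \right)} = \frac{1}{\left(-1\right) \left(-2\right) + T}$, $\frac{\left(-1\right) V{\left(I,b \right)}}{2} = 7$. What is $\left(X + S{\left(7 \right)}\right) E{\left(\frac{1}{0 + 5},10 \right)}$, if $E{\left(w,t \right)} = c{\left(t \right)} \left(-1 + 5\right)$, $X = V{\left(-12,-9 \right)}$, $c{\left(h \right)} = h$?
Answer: $- \frac{5000}{9} \approx -555.56$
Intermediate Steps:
$V{\left(I,b \right)} = -14$ ($V{\left(I,b \right)} = \left(-2\right) 7 = -14$)
$X = -14$
$E{\left(w,t \right)} = 4 t$ ($E{\left(w,t \right)} = t \left(-1 + 5\right) = t 4 = 4 t$)
$S{\left(T \right)} = \frac{1}{2 + T}$
$\left(X + S{\left(7 \right)}\right) E{\left(\frac{1}{0 + 5},10 \right)} = \left(-14 + \frac{1}{2 + 7}\right) 4 \cdot 10 = \left(-14 + \frac{1}{9}\right) 40 = \left(- \frac{125}{9}\right) 40 = - \frac{5000}{9}$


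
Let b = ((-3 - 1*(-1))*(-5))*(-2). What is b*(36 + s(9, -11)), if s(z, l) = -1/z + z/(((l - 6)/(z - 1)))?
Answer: -96860/153 ≈ -633.07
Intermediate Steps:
s(z, l) = -1/z + z*(-1 + z)/(-6 + l) (s(z, l) = -1/z + z/(((-6 + l)/(-1 + z))) = -1/z + z*((-1 + z)/(-6 + l)) = -1/z + z*(-1 + z)/(-6 + l))
b = -20 (b = ((-3 + 1)*(-5))*(-2) = -2*(-5)*(-2) = 10*(-2) = -20)
b*(36 + s(9, -11)) = -20*(36 + (6 + 9³ - 1*(-11) - 1*9²)/(9*(-6 - 11))) = -20*(36 + (⅑)*(6 + 729 + 11 - 1*81)/(-17)) = -20*(36 + (⅑)*(-1/17)*(6 + 729 + 11 - 81)) = -20*(36 + (⅑)*(-1/17)*665) = -20*(36 - 665/153) = -20*4843/153 = -96860/153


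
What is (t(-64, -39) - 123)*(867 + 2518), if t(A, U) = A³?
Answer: -887773795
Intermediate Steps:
(t(-64, -39) - 123)*(867 + 2518) = ((-64)³ - 123)*(867 + 2518) = (-262144 - 123)*3385 = -262267*3385 = -887773795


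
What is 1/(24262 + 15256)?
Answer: 1/39518 ≈ 2.5305e-5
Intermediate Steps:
1/(24262 + 15256) = 1/39518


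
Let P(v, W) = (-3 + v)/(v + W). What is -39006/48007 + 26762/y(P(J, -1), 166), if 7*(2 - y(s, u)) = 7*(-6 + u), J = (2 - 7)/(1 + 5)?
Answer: -645463141/3792553 ≈ -170.19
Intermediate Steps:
J = -5/6 ≈ -0.83333
P(v, W) = (-3 + v)/(W + v)
y(s, u) = 8 - u (y(s, u) = 2 - (-6 + u) = 2 - (-42 + 7*u)/7 = 2 + (6 - u) = 8 - u)
-39006/48007 + 26762/y(P(J, -1), 166) = -39006/48007 + 26762/(8 - 1*166) = -39006*1/48007 + 26762/(8 - 166) = -39006/48007 + 26762/(-158) = -39006/48007 + 26762*(-1/158) = -39006/48007 - 13381/79 = -645463141/3792553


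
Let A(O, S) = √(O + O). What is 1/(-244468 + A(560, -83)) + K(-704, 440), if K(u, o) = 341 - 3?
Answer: 721444114253/2134450068 - √70/14941150476 ≈ 338.00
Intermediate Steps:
A(O, S) = √2*√O (A(O, S) = √(2*O) = √2*√O)
K(u, o) = 338
1/(-244468 + A(560, -83)) + K(-704, 440) = 1/(-244468 + √2*√560) + 338 = 1/(-244468 + √2*(4*√35)) + 338 = 1/(-244468 + 4*√70) + 338 = 338 + 1/(-244468 + 4*√70)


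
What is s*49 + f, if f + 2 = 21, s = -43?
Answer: -2088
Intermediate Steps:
f = 19 (f = -2 + 21 = 19)
s*49 + f = -43*49 + 19 = -2107 + 19 = -2088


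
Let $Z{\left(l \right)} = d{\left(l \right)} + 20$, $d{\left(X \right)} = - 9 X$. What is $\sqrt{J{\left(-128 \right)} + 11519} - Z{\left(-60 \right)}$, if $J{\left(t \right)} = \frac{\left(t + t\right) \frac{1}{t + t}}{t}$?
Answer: $-560 + \frac{\sqrt{2948862}}{16} \approx -452.67$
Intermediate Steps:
$J{\left(t \right)} = \frac{1}{t}$ ($J{\left(t \right)} = \frac{2 t \frac{1}{2 t}}{t} = 1 \frac{1}{t} = \frac{1}{t}$)
$Z{\left(l \right)} = 20 - 9 l$ ($Z{\left(l \right)} = - 9 l + 20 = 20 - 9 l$)
$\sqrt{J{\left(-128 \right)} + 11519} - Z{\left(-60 \right)} = \sqrt{\frac{1}{-128} + 11519} - \left(20 - -540\right) = \sqrt{- \frac{1}{128} + 11519} - \left(20 + 540\right) = \sqrt{\frac{1474431}{128}} - 560 = \frac{\sqrt{2948862}}{16} - 560 = -560 + \frac{\sqrt{2948862}}{16}$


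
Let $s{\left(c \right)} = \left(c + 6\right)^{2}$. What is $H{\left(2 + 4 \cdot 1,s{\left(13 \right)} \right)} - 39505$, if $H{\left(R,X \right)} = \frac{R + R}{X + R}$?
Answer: $- \frac{14498323}{367} \approx -39505.0$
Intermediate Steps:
$s{\left(c \right)} = \left(6 + c\right)^{2}$
$H{\left(R,X \right)} = \frac{2 R}{R + X}$
$H{\left(2 + 4 \cdot 1,s{\left(13 \right)} \right)} - 39505 = \frac{2 \left(2 + 4 \cdot 1\right)}{\left(2 + 4 \cdot 1\right) + \left(6 + 13\right)^{2}} - 39505 = \frac{2 \left(2 + 4\right)}{\left(2 + 4\right) + 19^{2}} - 39505 = 2 \cdot 6 \frac{1}{6 + 361} - 39505 = 2 \cdot 6 \cdot \frac{1}{367} - 39505 = \frac{12}{367} - 39505 = - \frac{14498323}{367}$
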